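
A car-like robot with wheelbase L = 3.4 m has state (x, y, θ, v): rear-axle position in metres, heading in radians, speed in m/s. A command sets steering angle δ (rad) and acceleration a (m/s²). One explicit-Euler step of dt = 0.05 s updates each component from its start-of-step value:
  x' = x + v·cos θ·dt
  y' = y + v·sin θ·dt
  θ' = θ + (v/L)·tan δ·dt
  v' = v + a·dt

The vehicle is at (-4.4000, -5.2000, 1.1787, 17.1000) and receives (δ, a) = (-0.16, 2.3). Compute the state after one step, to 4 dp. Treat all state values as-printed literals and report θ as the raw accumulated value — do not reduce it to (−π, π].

x' = -4.4000 + 17.1000·cos(1.1787)·0.05 = -4.0733
y' = -5.2000 + 17.1000·sin(1.1787)·0.05 = -4.4099
θ' = 1.1787 + (17.1000/3.4)·tan(-0.16)·0.05 = 1.1381
v' = 17.1000 + 2.3000·0.05 = 17.2150

(-4.0733, -4.4099, 1.1381, 17.2150)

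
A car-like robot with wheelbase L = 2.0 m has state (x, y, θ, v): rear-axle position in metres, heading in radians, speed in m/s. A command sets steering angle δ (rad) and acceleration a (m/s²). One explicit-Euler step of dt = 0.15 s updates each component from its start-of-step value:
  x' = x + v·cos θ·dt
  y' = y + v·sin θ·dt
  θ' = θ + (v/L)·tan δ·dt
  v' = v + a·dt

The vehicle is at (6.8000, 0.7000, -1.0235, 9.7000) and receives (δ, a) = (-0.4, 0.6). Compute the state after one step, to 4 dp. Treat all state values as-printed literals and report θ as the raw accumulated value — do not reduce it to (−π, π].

(7.5572, -0.5425, -1.3311, 9.7900)

x' = 6.8000 + 9.7000·cos(-1.0235)·0.15 = 7.5572
y' = 0.7000 + 9.7000·sin(-1.0235)·0.15 = -0.5425
θ' = -1.0235 + (9.7000/2.0)·tan(-0.4)·0.15 = -1.3311
v' = 9.7000 + 0.6000·0.15 = 9.7900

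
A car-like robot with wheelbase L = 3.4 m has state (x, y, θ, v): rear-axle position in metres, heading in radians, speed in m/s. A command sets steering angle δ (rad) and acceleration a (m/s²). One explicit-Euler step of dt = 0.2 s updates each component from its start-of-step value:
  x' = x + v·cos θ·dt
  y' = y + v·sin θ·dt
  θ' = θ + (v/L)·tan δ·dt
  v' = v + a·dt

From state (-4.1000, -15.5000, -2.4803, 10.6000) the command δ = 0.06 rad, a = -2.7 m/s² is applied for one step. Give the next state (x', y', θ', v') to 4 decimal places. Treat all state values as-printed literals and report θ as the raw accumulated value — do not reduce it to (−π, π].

(-5.7731, -16.8020, -2.4428, 10.0600)

x' = -4.1000 + 10.6000·cos(-2.4803)·0.2 = -5.7731
y' = -15.5000 + 10.6000·sin(-2.4803)·0.2 = -16.8020
θ' = -2.4803 + (10.6000/3.4)·tan(0.06)·0.2 = -2.4428
v' = 10.6000 − 2.7000·0.2 = 10.0600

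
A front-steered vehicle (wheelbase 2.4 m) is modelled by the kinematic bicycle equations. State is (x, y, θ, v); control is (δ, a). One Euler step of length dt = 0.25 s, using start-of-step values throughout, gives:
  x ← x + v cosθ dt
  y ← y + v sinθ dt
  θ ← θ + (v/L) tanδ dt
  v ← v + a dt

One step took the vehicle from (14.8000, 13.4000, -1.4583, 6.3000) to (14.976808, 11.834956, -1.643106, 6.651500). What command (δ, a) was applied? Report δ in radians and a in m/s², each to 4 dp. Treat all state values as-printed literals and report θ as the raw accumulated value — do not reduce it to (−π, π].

a = (v'−v)/dt = (0.351500)/0.25 = 1.4060
Δθ = θ'−θ = -0.184806;  (v·dt/L) = 6.3000·0.25/2.4 = 0.656250
tan δ = Δθ·L/(v·dt) = -0.281609  →  δ = -0.2745

δ = -0.2745, a = 1.4060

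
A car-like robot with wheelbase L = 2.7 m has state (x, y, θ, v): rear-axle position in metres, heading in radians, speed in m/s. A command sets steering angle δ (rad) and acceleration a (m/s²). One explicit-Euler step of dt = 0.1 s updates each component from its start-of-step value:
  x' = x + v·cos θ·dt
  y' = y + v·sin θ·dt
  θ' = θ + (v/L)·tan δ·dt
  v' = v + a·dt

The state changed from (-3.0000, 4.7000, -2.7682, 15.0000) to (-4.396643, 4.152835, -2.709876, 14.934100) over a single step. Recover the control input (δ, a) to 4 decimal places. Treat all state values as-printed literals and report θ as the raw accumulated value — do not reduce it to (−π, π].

a = (v'−v)/dt = (-0.065900)/0.1 = -0.6590
Δθ = θ'−θ = 0.058324;  (v·dt/L) = 15.0000·0.1/2.7 = 0.555556
tan δ = Δθ·L/(v·dt) = 0.104983  →  δ = 0.1046

δ = 0.1046, a = -0.6590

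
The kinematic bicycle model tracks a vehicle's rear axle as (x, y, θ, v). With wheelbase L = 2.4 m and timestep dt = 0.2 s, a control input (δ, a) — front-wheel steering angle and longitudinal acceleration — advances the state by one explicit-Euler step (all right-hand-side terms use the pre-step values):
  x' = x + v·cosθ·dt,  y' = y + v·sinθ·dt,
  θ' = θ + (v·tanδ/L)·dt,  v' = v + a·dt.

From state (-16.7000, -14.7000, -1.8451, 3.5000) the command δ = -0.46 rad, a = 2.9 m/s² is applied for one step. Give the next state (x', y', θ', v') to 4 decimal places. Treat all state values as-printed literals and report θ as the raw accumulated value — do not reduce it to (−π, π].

(-16.8896, -15.3738, -1.9896, 4.0800)

x' = -16.7000 + 3.5000·cos(-1.8451)·0.2 = -16.8896
y' = -14.7000 + 3.5000·sin(-1.8451)·0.2 = -15.3738
θ' = -1.8451 + (3.5000/2.4)·tan(-0.46)·0.2 = -1.9896
v' = 3.5000 + 2.9000·0.2 = 4.0800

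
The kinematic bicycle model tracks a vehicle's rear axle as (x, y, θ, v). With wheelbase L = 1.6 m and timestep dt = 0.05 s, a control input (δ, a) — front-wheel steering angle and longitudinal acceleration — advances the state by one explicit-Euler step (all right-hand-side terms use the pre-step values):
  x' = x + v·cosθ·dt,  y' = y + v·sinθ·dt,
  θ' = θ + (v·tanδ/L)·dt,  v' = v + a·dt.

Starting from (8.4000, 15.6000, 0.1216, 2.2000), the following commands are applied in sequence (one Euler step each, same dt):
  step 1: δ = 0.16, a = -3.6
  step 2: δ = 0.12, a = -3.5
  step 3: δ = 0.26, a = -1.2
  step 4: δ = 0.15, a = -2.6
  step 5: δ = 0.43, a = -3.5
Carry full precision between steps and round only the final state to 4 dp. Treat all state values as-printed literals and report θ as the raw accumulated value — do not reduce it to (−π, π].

after step 1 (δ=0.16, a=-3.6): (8.509188, 15.613343, 0.132695, 2.020000)
after step 2 (δ=0.12, a=-3.5): (8.609300, 15.626706, 0.140306, 1.845000)
after step 3 (δ=0.26, a=-1.2): (8.700643, 15.639607, 0.155644, 1.785000)
after step 4 (δ=0.15, a=-2.6): (8.788814, 15.653442, 0.164075, 1.655000)
after step 5 (δ=0.43, a=-3.5): (8.870453, 15.666958, 0.187794, 1.480000)

(8.8705, 15.6670, 0.1878, 1.4800)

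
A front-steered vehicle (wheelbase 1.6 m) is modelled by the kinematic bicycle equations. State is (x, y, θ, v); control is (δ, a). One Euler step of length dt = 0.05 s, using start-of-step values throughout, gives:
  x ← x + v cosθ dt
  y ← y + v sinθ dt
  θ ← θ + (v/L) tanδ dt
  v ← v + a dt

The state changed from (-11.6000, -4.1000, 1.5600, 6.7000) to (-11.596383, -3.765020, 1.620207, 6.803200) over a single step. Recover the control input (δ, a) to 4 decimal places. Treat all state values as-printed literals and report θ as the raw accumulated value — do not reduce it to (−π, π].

δ = 0.2800, a = 2.0640

a = (v'−v)/dt = (0.103200)/0.05 = 2.0640
Δθ = θ'−θ = 0.060207;  (v·dt/L) = 6.7000·0.05/1.6 = 0.209375
tan δ = Δθ·L/(v·dt) = 0.287556  →  δ = 0.2800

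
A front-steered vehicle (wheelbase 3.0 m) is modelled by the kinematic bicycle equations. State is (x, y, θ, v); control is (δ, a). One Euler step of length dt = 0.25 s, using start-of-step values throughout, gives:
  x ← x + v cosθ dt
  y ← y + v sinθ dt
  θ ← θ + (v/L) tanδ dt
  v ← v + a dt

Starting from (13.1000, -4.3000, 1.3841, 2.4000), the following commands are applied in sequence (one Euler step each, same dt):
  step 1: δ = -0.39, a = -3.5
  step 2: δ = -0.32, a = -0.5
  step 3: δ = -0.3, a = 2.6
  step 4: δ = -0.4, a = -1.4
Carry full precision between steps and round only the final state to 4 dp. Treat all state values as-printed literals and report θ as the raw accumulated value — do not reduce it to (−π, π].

(13.5941, -2.5277, 1.1515, 1.7000)

after step 1 (δ=-0.39, a=-3.5): (13.211368, -3.710426, 1.301889, 1.525000)
after step 2 (δ=-0.32, a=-0.5): (13.312658, -3.342878, 1.259775, 1.400000)
after step 3 (δ=-0.3, a=2.6): (13.419769, -3.009670, 1.223686, 2.050000)
after step 4 (δ=-0.4, a=-1.4): (13.594112, -2.527736, 1.151459, 1.700000)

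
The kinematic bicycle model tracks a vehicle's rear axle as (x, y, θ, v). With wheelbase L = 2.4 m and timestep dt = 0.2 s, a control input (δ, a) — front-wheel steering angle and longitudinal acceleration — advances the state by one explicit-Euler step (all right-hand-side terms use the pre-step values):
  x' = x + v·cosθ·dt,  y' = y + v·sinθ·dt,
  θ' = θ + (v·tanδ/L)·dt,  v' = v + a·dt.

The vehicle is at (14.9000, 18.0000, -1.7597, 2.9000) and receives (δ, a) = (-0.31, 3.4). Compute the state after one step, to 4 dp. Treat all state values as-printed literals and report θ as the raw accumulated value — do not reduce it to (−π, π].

x' = 14.9000 + 2.9000·cos(-1.7597)·0.2 = 14.7911
y' = 18.0000 + 2.9000·sin(-1.7597)·0.2 = 17.4303
θ' = -1.7597 + (2.9000/2.4)·tan(-0.31)·0.2 = -1.8371
v' = 2.9000 + 3.4000·0.2 = 3.5800

(14.7911, 17.4303, -1.8371, 3.5800)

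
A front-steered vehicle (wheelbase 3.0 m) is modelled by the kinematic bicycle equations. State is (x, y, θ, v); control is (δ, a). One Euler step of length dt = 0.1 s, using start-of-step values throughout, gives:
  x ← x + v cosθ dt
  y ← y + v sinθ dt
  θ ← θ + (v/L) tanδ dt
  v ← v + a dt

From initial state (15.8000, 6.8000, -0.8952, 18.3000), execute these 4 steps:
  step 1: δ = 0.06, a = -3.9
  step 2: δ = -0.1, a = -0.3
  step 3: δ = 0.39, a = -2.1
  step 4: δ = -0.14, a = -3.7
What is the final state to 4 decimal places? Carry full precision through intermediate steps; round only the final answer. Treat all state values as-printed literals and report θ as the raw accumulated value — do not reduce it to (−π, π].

(20.5815, 1.4934, -0.7565, 17.3000)

after step 1 (δ=0.06, a=-3.9): (16.944414, 5.371988, -0.858556, 17.910000)
after step 2 (δ=-0.1, a=-0.3): (18.114888, 4.016381, -0.918456, 17.880000)
after step 3 (δ=0.39, a=-2.1): (19.200290, 2.595520, -0.673467, 17.670000)
after step 4 (δ=-0.14, a=-3.7): (20.581490, 1.493442, -0.756470, 17.300000)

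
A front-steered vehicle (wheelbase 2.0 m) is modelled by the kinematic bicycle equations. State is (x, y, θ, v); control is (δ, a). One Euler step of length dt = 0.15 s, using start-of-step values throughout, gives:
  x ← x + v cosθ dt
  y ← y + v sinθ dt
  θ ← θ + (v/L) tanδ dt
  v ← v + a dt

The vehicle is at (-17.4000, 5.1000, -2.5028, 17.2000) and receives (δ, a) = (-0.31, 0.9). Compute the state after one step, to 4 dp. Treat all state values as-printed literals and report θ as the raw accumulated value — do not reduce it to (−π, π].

x' = -17.4000 + 17.2000·cos(-2.5028)·0.15 = -19.4713
y' = 5.1000 + 17.2000·sin(-2.5028)·0.15 = 3.5617
θ' = -2.5028 + (17.2000/2.0)·tan(-0.31)·0.15 = -2.9160
v' = 17.2000 + 0.9000·0.15 = 17.3350

(-19.4713, 3.5617, -2.9160, 17.3350)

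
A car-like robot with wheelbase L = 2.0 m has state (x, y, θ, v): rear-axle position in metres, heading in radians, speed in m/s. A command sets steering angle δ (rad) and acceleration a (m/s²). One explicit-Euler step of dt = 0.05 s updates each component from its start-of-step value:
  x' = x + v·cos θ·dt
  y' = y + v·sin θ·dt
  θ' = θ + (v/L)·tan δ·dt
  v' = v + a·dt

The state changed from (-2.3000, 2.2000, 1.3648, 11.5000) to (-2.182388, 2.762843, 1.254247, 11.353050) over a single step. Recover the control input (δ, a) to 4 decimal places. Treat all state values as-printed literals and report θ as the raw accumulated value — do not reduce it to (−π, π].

a = (v'−v)/dt = (-0.146950)/0.05 = -2.9390
Δθ = θ'−θ = -0.110553;  (v·dt/L) = 11.5000·0.05/2.0 = 0.287500
tan δ = Δθ·L/(v·dt) = -0.384532  →  δ = -0.3671

δ = -0.3671, a = -2.9390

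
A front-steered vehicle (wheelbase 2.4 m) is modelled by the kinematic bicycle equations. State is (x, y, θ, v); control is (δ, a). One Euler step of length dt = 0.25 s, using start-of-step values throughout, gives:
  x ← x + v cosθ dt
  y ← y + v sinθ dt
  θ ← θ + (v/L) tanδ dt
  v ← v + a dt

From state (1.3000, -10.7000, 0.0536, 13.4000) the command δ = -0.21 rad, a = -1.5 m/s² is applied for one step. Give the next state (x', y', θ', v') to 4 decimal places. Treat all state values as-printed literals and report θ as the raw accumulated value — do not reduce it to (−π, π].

(4.6452, -10.5205, -0.2439, 13.0250)

x' = 1.3000 + 13.4000·cos(0.0536)·0.25 = 4.6452
y' = -10.7000 + 13.4000·sin(0.0536)·0.25 = -10.5205
θ' = 0.0536 + (13.4000/2.4)·tan(-0.21)·0.25 = -0.2439
v' = 13.4000 − 1.5000·0.25 = 13.0250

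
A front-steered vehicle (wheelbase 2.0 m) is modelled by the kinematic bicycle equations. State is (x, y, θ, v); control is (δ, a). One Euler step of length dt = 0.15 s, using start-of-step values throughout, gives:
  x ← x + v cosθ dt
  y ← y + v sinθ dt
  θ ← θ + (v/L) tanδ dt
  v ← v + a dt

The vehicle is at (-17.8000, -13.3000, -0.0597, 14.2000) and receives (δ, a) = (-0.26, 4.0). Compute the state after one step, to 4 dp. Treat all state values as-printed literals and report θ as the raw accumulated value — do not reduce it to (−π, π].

x' = -17.8000 + 14.2000·cos(-0.0597)·0.15 = -15.6738
y' = -13.3000 + 14.2000·sin(-0.0597)·0.15 = -13.4271
θ' = -0.0597 + (14.2000/2.0)·tan(-0.26)·0.15 = -0.3430
v' = 14.2000 + 4.0000·0.15 = 14.8000

(-15.6738, -13.4271, -0.3430, 14.8000)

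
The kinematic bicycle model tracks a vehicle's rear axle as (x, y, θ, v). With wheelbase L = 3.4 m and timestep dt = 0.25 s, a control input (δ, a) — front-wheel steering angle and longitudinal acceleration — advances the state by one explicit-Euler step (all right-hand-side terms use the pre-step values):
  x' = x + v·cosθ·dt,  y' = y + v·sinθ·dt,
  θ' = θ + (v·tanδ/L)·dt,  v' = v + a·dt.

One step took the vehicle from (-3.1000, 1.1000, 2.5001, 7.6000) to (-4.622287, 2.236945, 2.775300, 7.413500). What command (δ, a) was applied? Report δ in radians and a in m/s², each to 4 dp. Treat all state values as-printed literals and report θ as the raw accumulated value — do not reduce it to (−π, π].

δ = 0.4576, a = -0.7460

a = (v'−v)/dt = (-0.186500)/0.25 = -0.7460
Δθ = θ'−θ = 0.275200;  (v·dt/L) = 7.6000·0.25/3.4 = 0.558824
tan δ = Δθ·L/(v·dt) = 0.492463  →  δ = 0.4576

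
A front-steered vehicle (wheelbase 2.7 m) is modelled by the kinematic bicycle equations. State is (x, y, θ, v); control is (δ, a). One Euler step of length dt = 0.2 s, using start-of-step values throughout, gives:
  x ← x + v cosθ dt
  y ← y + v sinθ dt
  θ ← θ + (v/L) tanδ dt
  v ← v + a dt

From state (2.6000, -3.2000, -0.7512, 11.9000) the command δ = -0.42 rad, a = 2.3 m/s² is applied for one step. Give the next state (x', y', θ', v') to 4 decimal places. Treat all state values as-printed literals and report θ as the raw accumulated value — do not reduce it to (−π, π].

(4.3395, -4.8244, -1.1448, 12.3600)

x' = 2.6000 + 11.9000·cos(-0.7512)·0.2 = 4.3395
y' = -3.2000 + 11.9000·sin(-0.7512)·0.2 = -4.8244
θ' = -0.7512 + (11.9000/2.7)·tan(-0.42)·0.2 = -1.1448
v' = 11.9000 + 2.3000·0.2 = 12.3600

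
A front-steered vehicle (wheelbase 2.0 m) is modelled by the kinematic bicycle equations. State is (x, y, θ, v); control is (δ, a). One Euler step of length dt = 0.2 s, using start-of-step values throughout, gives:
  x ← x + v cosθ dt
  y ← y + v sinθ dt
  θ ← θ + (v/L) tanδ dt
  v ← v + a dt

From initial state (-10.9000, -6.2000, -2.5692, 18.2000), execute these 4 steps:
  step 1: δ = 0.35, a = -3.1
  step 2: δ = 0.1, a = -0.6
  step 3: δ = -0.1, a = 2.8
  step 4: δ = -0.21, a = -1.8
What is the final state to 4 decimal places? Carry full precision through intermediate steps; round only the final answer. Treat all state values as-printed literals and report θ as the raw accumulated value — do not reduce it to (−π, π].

after step 1 (δ=0.35, a=-3.1): (-13.959811, -8.171587, -1.904848, 17.580000)
after step 2 (δ=0.1, a=-0.6): (-15.112614, -11.493229, -1.728460, 17.460000)
after step 3 (δ=-0.1, a=2.8): (-15.660897, -14.941917, -1.903644, 18.020000)
after step 4 (δ=-0.21, a=-1.8): (-16.838453, -18.348114, -2.287727, 17.660000)

(-16.8385, -18.3481, -2.2877, 17.6600)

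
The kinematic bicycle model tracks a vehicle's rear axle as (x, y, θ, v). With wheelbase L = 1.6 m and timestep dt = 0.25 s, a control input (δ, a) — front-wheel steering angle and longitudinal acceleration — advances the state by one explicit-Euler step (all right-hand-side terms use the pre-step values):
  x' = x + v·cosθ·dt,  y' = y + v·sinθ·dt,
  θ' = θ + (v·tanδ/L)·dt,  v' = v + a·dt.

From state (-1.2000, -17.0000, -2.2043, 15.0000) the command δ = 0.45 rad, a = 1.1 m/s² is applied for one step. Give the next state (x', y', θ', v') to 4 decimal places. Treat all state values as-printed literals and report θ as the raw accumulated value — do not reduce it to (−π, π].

x' = -1.2000 + 15.0000·cos(-2.2043)·0.25 = -3.4199
y' = -17.0000 + 15.0000·sin(-2.2043)·0.25 = -20.0223
θ' = -2.2043 + (15.0000/1.6)·tan(0.45)·0.25 = -1.0721
v' = 15.0000 + 1.1000·0.25 = 15.2750

(-3.4199, -20.0223, -1.0721, 15.2750)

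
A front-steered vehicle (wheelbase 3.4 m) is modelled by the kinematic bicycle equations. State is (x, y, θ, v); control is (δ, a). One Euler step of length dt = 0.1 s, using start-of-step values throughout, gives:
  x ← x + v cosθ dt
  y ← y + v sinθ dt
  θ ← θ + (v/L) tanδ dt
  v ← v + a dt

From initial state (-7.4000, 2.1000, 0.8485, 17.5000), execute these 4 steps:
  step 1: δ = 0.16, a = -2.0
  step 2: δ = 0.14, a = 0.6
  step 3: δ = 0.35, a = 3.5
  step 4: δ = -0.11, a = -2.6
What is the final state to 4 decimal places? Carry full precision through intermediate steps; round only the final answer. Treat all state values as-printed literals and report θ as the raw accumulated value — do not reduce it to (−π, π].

after step 1 (δ=0.16, a=-2.0): (-6.243059, 3.413007, 0.931563, 17.300000)
after step 2 (δ=0.14, a=0.6): (-5.210975, 4.801424, 1.003267, 17.360000)
after step 3 (δ=0.35, a=3.5): (-4.277788, 6.265275, 1.189647, 17.710000)
after step 4 (δ=-0.11, a=-2.6): (-3.618997, 7.909183, 1.132117, 17.450000)

(-3.6190, 7.9092, 1.1321, 17.4500)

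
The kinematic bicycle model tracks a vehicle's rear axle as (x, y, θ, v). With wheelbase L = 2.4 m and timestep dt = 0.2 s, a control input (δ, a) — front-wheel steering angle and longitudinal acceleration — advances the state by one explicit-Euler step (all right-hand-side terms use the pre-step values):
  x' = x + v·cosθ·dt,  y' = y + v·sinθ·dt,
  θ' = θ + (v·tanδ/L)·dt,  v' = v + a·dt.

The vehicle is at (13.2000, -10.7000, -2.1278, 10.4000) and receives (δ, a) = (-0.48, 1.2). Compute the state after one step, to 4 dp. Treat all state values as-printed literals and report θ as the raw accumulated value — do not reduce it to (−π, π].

x' = 13.2000 + 10.4000·cos(-2.1278)·0.2 = 12.1004
y' = -10.7000 + 10.4000·sin(-2.1278)·0.2 = -12.4656
θ' = -2.1278 + (10.4000/2.4)·tan(-0.48)·0.2 = -2.5790
v' = 10.4000 + 1.2000·0.2 = 10.6400

(12.1004, -12.4656, -2.5790, 10.6400)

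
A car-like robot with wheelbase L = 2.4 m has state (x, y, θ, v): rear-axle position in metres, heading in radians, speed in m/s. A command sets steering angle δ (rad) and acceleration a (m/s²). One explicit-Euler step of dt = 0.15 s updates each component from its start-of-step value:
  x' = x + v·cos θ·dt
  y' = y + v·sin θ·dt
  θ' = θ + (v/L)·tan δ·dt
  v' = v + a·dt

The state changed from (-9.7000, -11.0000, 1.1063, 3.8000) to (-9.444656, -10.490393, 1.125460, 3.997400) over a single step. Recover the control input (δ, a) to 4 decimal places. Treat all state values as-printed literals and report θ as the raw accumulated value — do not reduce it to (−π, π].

a = (v'−v)/dt = (0.197400)/0.15 = 1.3160
Δθ = θ'−θ = 0.019160;  (v·dt/L) = 3.8000·0.15/2.4 = 0.237500
tan δ = Δθ·L/(v·dt) = 0.080674  →  δ = 0.0805

δ = 0.0805, a = 1.3160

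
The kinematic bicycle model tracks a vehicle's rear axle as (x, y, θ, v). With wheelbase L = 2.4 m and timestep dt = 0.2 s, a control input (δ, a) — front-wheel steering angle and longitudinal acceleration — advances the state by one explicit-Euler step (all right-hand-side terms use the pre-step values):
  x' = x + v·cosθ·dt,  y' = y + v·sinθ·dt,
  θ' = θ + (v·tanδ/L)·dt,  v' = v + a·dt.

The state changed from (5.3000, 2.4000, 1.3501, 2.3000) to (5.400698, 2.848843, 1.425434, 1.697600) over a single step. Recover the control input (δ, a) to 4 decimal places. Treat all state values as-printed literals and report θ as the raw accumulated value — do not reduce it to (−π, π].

a = (v'−v)/dt = (-0.602400)/0.2 = -3.0120
Δθ = θ'−θ = 0.075334;  (v·dt/L) = 2.3000·0.2/2.4 = 0.191667
tan δ = Δθ·L/(v·dt) = 0.393047  →  δ = 0.3745

δ = 0.3745, a = -3.0120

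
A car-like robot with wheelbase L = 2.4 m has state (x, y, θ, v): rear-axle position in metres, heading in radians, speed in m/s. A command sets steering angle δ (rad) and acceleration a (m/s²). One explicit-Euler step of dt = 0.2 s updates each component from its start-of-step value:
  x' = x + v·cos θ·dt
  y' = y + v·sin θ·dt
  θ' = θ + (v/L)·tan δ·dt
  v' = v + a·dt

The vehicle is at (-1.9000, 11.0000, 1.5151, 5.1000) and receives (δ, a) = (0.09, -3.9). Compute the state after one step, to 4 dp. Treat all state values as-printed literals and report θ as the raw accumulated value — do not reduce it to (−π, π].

(-1.8432, 12.0184, 1.5535, 4.3200)

x' = -1.9000 + 5.1000·cos(1.5151)·0.2 = -1.8432
y' = 11.0000 + 5.1000·sin(1.5151)·0.2 = 12.0184
θ' = 1.5151 + (5.1000/2.4)·tan(0.09)·0.2 = 1.5535
v' = 5.1000 − 3.9000·0.2 = 4.3200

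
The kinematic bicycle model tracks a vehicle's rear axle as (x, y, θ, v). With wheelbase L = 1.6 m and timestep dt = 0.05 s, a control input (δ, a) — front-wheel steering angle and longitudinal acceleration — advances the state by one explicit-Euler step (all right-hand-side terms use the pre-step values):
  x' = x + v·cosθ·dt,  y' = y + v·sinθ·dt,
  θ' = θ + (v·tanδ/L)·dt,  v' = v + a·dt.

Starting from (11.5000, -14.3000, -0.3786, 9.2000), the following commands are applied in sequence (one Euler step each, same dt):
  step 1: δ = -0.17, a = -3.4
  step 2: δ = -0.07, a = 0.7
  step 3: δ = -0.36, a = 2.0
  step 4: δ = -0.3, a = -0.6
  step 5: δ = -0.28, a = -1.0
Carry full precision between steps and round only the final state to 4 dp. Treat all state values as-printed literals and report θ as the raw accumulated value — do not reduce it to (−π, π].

(13.5019, -15.3687, -0.7250, 9.0850)

after step 1 (δ=-0.17, a=-3.4): (11.927424, -14.470025, -0.427951, 9.030000)
after step 2 (δ=-0.07, a=0.7): (12.338207, -14.657401, -0.447737, 9.065000)
after step 3 (δ=-0.36, a=2.0): (12.746780, -14.853625, -0.554365, 9.165000)
after step 4 (δ=-0.3, a=-0.6): (13.136400, -15.094849, -0.642960, 9.135000)
after step 5 (δ=-0.28, a=-1.0): (13.501948, -15.368702, -0.725048, 9.085000)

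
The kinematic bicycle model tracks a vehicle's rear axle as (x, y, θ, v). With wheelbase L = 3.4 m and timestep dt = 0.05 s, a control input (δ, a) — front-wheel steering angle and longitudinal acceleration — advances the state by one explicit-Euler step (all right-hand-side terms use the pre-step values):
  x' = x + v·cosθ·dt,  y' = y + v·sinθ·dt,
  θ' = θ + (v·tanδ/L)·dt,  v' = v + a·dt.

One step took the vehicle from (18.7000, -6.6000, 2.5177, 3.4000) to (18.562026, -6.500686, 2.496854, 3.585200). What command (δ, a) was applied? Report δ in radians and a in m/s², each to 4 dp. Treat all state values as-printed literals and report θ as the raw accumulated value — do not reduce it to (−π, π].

a = (v'−v)/dt = (0.185200)/0.05 = 3.7040
Δθ = θ'−θ = -0.020846;  (v·dt/L) = 3.4000·0.05/3.4 = 0.050000
tan δ = Δθ·L/(v·dt) = -0.416920  →  δ = -0.3950

δ = -0.3950, a = 3.7040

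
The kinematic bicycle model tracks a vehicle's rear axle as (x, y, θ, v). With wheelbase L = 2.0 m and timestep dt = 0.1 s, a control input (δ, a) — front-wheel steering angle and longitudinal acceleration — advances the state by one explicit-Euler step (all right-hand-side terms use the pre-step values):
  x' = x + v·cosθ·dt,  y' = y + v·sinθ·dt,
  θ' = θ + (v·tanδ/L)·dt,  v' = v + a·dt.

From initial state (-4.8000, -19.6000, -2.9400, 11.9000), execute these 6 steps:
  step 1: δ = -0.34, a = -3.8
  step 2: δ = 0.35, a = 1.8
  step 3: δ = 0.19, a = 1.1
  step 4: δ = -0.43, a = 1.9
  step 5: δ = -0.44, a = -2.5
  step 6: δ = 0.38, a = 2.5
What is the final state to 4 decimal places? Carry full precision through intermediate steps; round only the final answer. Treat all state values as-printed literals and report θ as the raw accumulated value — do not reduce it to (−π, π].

after step 1 (δ=-0.34, a=-3.8): (-5.965901, -19.838274, -3.150473, 11.520000)
after step 2 (δ=0.35, a=1.8): (-7.117856, -19.828043, -2.940217, 11.700000)
after step 3 (δ=0.19, a=1.1): (-8.264213, -20.062063, -2.827710, 11.810000)
after step 4 (δ=-0.43, a=1.9): (-9.387511, -20.426702, -3.098526, 12.000000)
after step 5 (δ=-0.44, a=-2.5): (-10.586399, -20.478366, -3.380994, 11.750000)
after step 6 (δ=0.38, a=2.5): (-11.727888, -20.199749, -3.146339, 12.000000)

(-11.7279, -20.1997, -3.1463, 12.0000)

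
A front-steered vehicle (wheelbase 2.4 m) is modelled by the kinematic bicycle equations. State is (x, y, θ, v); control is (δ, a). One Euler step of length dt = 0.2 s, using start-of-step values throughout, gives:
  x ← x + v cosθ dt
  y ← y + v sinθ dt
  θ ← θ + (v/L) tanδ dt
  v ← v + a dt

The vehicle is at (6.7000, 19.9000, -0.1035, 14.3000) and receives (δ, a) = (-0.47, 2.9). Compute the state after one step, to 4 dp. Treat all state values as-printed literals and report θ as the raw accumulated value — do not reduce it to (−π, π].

(9.5447, 19.6045, -0.7088, 14.8800)

x' = 6.7000 + 14.3000·cos(-0.1035)·0.2 = 9.5447
y' = 19.9000 + 14.3000·sin(-0.1035)·0.2 = 19.6045
θ' = -0.1035 + (14.3000/2.4)·tan(-0.47)·0.2 = -0.7088
v' = 14.3000 + 2.9000·0.2 = 14.8800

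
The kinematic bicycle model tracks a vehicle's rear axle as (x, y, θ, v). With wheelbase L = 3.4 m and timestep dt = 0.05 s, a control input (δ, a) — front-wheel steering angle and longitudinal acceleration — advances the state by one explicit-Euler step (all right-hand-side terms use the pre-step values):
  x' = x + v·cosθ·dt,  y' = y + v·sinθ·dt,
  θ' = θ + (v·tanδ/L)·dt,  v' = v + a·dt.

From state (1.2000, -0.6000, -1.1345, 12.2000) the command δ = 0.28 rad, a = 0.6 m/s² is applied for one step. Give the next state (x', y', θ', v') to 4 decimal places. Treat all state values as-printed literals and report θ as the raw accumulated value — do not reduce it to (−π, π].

x' = 1.2000 + 12.2000·cos(-1.1345)·0.05 = 1.4578
y' = -0.6000 + 12.2000·sin(-1.1345)·0.05 = -1.1529
θ' = -1.1345 + (12.2000/3.4)·tan(0.28)·0.05 = -1.0829
v' = 12.2000 + 0.6000·0.05 = 12.2300

(1.4578, -1.1529, -1.0829, 12.2300)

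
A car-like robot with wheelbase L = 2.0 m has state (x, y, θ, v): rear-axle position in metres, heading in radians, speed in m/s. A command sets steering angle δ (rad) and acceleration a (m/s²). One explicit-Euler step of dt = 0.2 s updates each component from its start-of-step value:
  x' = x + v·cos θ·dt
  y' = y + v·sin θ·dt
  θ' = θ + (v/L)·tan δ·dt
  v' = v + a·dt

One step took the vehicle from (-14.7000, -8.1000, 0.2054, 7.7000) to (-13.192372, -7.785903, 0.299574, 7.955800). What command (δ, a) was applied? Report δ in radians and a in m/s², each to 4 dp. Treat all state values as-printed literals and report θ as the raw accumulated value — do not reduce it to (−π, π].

δ = 0.1217, a = 1.2790

a = (v'−v)/dt = (0.255800)/0.2 = 1.2790
Δθ = θ'−θ = 0.094174;  (v·dt/L) = 7.7000·0.2/2.0 = 0.770000
tan δ = Δθ·L/(v·dt) = 0.122304  →  δ = 0.1217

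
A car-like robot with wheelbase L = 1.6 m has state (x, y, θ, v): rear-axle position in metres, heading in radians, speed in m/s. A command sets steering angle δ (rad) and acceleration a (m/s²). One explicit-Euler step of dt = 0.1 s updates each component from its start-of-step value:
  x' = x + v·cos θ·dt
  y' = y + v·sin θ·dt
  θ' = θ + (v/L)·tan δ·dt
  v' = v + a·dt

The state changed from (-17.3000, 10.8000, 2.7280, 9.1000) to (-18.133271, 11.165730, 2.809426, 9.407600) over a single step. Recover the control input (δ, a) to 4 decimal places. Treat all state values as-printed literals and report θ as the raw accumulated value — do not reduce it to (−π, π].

a = (v'−v)/dt = (0.307600)/0.1 = 3.0760
Δθ = θ'−θ = 0.081426;  (v·dt/L) = 9.1000·0.1/1.6 = 0.568750
tan δ = Δθ·L/(v·dt) = 0.143167  →  δ = 0.1422

δ = 0.1422, a = 3.0760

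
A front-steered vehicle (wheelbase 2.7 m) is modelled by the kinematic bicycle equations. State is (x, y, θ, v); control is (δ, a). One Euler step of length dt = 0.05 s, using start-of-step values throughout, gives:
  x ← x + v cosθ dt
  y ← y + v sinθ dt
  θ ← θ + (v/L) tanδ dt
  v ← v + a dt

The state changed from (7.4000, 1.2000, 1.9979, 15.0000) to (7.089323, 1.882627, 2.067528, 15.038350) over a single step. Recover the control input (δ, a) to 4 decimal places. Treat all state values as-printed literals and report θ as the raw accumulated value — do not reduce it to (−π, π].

a = (v'−v)/dt = (0.038350)/0.05 = 0.7670
Δθ = θ'−θ = 0.069628;  (v·dt/L) = 15.0000·0.05/2.7 = 0.277778
tan δ = Δθ·L/(v·dt) = 0.250661  →  δ = 0.2456

δ = 0.2456, a = 0.7670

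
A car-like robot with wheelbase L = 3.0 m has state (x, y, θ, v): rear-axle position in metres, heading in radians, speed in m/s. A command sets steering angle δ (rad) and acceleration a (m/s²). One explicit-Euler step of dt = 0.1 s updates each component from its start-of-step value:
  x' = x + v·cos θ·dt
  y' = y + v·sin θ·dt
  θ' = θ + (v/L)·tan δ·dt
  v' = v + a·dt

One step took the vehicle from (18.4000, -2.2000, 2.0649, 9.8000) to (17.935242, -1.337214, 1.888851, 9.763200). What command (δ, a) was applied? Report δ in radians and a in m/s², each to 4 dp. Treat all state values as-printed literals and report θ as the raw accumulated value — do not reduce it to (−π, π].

δ = -0.4943, a = -0.3680

a = (v'−v)/dt = (-0.036800)/0.1 = -0.3680
Δθ = θ'−θ = -0.176049;  (v·dt/L) = 9.8000·0.1/3.0 = 0.326667
tan δ = Δθ·L/(v·dt) = -0.538926  →  δ = -0.4943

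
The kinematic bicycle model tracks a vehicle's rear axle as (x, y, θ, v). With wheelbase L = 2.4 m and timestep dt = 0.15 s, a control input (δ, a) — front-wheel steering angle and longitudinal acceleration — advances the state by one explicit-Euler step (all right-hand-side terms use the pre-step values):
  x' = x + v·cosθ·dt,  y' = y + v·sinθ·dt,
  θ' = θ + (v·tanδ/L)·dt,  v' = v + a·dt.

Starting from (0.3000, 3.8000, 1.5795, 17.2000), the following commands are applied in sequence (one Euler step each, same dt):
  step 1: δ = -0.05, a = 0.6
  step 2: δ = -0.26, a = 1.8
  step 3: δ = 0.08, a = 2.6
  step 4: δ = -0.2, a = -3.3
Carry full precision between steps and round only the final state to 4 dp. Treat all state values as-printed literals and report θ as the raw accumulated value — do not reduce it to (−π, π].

(1.9063, 14.0728, 1.0988, 17.4550)

after step 1 (δ=-0.05, a=0.6): (0.277545, 6.379902, 1.525705, 17.290000)
after step 2 (δ=-0.26, a=1.8): (0.394449, 8.970766, 1.238236, 17.560000)
after step 3 (δ=0.08, a=2.6): (1.254357, 11.460448, 1.326223, 17.950000)
after step 4 (δ=-0.2, a=-3.3): (1.906324, 14.072821, 1.098808, 17.455000)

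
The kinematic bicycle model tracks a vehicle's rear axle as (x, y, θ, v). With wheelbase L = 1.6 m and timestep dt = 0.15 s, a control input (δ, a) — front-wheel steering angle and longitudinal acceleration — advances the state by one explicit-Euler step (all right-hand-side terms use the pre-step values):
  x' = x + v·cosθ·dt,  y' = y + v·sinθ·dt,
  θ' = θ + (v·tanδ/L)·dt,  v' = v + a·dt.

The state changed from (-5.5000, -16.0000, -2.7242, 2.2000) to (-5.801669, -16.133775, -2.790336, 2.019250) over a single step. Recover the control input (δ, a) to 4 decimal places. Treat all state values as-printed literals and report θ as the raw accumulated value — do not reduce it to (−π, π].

δ = -0.3103, a = -1.2050

a = (v'−v)/dt = (-0.180750)/0.15 = -1.2050
Δθ = θ'−θ = -0.066136;  (v·dt/L) = 2.2000·0.15/1.6 = 0.206250
tan δ = Δθ·L/(v·dt) = -0.320659  →  δ = -0.3103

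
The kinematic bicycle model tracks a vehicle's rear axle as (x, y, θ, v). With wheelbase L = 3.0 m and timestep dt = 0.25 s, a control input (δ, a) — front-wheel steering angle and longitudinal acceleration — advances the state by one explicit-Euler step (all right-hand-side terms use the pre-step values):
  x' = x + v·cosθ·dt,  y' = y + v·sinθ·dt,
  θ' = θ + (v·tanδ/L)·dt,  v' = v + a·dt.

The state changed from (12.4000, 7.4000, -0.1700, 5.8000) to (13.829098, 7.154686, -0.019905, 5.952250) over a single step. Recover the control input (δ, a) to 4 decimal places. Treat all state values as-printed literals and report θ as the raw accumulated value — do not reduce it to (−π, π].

a = (v'−v)/dt = (0.152250)/0.25 = 0.6090
Δθ = θ'−θ = 0.150095;  (v·dt/L) = 5.8000·0.25/3.0 = 0.483333
tan δ = Δθ·L/(v·dt) = 0.310541  →  δ = 0.3011

δ = 0.3011, a = 0.6090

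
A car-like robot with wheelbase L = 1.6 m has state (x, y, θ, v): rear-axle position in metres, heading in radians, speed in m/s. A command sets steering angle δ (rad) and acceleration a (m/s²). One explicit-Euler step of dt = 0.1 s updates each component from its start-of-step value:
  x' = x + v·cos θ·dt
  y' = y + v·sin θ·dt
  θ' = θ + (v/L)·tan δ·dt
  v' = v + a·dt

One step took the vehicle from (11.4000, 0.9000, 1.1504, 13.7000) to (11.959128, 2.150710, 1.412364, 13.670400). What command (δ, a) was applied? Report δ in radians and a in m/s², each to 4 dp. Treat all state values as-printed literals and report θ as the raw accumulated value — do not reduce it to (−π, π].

a = (v'−v)/dt = (-0.029600)/0.1 = -0.2960
Δθ = θ'−θ = 0.261964;  (v·dt/L) = 13.7000·0.1/1.6 = 0.856250
tan δ = Δθ·L/(v·dt) = 0.305943  →  δ = 0.2969

δ = 0.2969, a = -0.2960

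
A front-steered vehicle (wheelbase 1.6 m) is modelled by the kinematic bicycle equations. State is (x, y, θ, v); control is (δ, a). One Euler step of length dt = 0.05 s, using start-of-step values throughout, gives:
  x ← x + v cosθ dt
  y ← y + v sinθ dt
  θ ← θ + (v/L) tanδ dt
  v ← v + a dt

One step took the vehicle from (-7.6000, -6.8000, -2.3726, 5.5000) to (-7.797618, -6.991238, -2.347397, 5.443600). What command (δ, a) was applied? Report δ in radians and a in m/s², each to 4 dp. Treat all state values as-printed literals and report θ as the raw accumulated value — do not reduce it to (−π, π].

δ = 0.1456, a = -1.1280

a = (v'−v)/dt = (-0.056400)/0.05 = -1.1280
Δθ = θ'−θ = 0.025203;  (v·dt/L) = 5.5000·0.05/1.6 = 0.171875
tan δ = Δθ·L/(v·dt) = 0.146636  →  δ = 0.1456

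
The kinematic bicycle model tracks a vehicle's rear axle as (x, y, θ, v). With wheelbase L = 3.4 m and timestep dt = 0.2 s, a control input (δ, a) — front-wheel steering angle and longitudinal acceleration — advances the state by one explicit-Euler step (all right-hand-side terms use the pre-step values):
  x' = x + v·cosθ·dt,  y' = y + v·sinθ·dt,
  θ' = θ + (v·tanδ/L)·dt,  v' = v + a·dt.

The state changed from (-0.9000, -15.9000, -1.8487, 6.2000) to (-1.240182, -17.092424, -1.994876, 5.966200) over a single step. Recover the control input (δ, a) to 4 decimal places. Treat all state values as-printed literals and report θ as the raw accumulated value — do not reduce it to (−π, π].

δ = -0.3812, a = -1.1690

a = (v'−v)/dt = (-0.233800)/0.2 = -1.1690
Δθ = θ'−θ = -0.146176;  (v·dt/L) = 6.2000·0.2/3.4 = 0.364706
tan δ = Δθ·L/(v·dt) = -0.400805  →  δ = -0.3812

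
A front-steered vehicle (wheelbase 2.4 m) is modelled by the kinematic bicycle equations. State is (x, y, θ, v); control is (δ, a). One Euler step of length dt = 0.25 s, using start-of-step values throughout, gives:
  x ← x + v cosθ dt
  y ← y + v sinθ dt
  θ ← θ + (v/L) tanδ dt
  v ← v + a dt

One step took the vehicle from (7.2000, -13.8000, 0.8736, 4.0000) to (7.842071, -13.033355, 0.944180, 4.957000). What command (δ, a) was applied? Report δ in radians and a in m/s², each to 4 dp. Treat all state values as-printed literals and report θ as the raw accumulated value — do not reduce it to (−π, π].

δ = 0.1678, a = 3.8280

a = (v'−v)/dt = (0.957000)/0.25 = 3.8280
Δθ = θ'−θ = 0.070580;  (v·dt/L) = 4.0000·0.25/2.4 = 0.416667
tan δ = Δθ·L/(v·dt) = 0.169392  →  δ = 0.1678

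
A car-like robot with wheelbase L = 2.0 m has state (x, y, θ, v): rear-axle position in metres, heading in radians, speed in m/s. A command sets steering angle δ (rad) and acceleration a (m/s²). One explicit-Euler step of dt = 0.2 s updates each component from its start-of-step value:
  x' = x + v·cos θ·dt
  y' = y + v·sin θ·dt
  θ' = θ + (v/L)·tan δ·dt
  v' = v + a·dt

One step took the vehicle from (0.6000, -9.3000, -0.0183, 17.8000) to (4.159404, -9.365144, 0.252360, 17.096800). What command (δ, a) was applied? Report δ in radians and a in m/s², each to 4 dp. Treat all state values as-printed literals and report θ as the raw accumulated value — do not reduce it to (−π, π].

a = (v'−v)/dt = (-0.703200)/0.2 = -3.5160
Δθ = θ'−θ = 0.270660;  (v·dt/L) = 17.8000·0.2/2.0 = 1.780000
tan δ = Δθ·L/(v·dt) = 0.152056  →  δ = 0.1509

δ = 0.1509, a = -3.5160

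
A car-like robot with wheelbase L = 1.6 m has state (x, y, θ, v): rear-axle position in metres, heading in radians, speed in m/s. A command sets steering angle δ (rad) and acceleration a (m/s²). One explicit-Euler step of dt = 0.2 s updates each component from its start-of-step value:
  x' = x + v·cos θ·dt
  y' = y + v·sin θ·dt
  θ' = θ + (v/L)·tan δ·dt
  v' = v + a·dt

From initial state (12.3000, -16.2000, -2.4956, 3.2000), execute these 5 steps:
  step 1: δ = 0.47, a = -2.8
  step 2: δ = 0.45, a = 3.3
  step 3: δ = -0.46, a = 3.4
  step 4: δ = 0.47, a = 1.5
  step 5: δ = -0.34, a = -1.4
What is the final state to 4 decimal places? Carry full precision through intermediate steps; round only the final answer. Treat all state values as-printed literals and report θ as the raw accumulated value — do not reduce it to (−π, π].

after step 1 (δ=0.47, a=-2.8): (11.788958, -16.585274, -2.292414, 2.640000)
after step 2 (δ=0.45, a=3.3): (11.440162, -16.981664, -2.133005, 3.300000)
after step 3 (δ=-0.46, a=3.4): (11.088344, -17.540077, -2.337378, 3.980000)
after step 4 (δ=0.47, a=1.5): (10.536177, -18.113425, -2.084665, 4.280000)
after step 5 (δ=-0.34, a=-1.4): (10.115410, -18.858872, -2.273914, 4.000000)

(10.1154, -18.8589, -2.2739, 4.0000)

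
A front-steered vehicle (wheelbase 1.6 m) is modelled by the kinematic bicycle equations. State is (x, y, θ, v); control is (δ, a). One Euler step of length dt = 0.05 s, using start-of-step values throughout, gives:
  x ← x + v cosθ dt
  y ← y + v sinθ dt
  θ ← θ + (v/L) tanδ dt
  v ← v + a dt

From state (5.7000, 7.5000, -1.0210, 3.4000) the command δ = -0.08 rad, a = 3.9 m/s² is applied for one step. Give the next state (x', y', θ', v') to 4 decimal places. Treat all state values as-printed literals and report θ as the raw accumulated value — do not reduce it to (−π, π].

(5.7888, 7.3551, -1.0295, 3.5950)

x' = 5.7000 + 3.4000·cos(-1.0210)·0.05 = 5.7888
y' = 7.5000 + 3.4000·sin(-1.0210)·0.05 = 7.3551
θ' = -1.0210 + (3.4000/1.6)·tan(-0.08)·0.05 = -1.0295
v' = 3.4000 + 3.9000·0.05 = 3.5950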